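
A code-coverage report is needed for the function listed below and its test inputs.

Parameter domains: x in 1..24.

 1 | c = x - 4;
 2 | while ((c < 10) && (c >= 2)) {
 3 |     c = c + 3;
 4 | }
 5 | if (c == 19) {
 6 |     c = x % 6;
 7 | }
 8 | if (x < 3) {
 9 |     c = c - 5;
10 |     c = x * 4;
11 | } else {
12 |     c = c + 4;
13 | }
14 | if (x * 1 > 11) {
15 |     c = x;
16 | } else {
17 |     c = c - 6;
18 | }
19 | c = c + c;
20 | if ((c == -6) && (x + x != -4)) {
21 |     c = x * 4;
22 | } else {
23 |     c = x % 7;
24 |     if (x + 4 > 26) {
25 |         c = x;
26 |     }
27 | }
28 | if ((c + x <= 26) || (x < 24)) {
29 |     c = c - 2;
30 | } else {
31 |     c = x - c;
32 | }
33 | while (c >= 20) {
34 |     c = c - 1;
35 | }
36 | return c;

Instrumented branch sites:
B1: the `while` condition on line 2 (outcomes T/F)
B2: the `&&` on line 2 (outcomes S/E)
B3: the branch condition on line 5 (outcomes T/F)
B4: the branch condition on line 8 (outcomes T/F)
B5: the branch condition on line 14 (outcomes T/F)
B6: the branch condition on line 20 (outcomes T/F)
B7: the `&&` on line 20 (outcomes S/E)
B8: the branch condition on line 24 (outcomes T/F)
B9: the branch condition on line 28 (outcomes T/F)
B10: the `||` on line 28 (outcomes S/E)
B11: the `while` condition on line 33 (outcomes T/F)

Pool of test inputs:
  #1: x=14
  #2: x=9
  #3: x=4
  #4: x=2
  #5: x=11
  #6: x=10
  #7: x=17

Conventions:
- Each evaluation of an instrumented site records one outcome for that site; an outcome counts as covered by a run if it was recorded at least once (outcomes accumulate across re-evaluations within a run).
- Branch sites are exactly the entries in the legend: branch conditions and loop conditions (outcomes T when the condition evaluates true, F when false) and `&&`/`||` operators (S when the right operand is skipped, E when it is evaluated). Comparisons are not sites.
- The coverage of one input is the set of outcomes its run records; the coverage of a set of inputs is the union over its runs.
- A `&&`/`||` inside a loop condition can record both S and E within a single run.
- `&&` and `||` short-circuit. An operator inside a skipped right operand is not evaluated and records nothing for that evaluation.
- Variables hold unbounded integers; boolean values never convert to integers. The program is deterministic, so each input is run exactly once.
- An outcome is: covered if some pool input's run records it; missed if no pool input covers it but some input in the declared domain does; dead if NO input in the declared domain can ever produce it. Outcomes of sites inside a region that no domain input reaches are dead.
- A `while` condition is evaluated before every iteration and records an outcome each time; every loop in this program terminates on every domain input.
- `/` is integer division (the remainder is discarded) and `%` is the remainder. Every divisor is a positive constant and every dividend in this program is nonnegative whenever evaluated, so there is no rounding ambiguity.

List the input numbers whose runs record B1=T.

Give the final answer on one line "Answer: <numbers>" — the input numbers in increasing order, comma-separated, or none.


input #1 (x=14): never hits B1=T
input #2 (x=9): hits B1=T
input #3 (x=4): never hits B1=T
input #4 (x=2): never hits B1=T
input #5 (x=11): hits B1=T
input #6 (x=10): hits B1=T
input #7 (x=17): never hits B1=T
Answer: 2, 5, 6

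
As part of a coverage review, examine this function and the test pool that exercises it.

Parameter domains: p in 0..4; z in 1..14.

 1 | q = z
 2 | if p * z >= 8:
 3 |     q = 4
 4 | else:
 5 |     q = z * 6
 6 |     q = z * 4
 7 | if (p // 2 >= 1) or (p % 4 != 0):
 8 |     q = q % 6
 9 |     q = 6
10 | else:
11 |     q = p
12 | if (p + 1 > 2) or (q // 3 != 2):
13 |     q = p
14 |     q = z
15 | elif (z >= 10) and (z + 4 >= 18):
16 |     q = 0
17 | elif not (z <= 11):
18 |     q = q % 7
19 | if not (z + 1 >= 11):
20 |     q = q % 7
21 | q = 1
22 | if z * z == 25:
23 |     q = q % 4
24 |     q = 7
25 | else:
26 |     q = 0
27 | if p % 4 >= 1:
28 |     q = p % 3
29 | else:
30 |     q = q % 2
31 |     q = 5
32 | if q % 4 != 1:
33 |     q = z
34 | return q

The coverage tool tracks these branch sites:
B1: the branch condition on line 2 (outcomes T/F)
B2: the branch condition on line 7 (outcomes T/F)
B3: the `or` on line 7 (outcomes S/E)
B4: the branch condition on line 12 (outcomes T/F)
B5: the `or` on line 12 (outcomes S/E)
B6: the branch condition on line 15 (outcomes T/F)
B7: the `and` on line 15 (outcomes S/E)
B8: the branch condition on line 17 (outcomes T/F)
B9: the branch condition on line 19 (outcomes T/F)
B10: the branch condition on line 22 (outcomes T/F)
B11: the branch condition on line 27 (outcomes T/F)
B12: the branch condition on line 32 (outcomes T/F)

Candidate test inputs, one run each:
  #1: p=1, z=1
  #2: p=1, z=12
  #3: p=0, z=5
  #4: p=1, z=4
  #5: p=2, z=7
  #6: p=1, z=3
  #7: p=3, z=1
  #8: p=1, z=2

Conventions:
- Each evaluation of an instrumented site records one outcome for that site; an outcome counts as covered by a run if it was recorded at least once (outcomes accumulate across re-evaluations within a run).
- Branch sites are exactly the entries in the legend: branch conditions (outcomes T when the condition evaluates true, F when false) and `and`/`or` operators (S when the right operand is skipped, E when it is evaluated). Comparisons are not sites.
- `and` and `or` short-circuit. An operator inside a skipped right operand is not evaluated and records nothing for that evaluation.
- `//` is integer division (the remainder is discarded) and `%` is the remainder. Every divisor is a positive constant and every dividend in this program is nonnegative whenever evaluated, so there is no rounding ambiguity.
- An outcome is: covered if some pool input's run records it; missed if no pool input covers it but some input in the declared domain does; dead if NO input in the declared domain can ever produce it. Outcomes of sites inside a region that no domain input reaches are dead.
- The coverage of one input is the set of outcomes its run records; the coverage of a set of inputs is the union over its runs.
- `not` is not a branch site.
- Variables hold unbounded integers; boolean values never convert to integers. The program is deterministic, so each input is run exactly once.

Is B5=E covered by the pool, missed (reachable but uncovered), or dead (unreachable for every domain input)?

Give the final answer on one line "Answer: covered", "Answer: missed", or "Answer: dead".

B5=E is recorded by pool input(s) 1, 2, 3, 4, 6, 8 -> covered

Answer: covered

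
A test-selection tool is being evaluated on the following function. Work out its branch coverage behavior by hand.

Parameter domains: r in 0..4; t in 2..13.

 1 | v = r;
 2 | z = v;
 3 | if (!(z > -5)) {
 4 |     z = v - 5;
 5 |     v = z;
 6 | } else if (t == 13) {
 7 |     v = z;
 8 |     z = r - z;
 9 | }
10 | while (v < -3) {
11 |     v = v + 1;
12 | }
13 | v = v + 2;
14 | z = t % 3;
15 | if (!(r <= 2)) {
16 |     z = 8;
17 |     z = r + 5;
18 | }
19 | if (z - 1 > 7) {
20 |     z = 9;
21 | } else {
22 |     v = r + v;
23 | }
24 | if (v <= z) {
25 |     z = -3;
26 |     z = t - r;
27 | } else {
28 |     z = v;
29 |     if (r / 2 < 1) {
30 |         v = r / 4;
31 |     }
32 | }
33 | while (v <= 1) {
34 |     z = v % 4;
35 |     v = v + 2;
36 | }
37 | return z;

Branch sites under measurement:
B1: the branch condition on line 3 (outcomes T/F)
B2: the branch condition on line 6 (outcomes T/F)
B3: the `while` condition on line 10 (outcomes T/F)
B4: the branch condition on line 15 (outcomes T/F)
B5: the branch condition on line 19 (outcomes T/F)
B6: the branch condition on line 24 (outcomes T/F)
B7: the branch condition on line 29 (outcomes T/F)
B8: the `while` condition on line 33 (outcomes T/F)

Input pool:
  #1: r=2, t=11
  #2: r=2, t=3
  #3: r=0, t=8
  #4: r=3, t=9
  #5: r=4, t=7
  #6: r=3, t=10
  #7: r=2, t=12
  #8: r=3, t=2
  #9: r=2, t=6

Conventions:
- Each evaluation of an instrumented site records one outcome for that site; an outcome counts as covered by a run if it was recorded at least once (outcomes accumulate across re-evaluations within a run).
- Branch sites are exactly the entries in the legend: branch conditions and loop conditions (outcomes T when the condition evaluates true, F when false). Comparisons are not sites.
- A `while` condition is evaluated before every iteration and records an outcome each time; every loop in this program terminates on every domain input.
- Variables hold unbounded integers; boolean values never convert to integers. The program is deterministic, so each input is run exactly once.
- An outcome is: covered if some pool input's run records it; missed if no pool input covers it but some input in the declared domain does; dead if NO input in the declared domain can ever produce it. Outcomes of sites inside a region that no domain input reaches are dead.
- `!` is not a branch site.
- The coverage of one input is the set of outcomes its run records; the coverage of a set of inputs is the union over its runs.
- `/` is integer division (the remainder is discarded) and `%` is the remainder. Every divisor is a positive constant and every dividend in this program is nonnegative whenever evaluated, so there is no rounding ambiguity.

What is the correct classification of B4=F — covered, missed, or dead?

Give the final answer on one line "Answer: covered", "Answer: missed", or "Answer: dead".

B4=F is recorded by pool input(s) 1, 2, 3, 7, 9 -> covered

Answer: covered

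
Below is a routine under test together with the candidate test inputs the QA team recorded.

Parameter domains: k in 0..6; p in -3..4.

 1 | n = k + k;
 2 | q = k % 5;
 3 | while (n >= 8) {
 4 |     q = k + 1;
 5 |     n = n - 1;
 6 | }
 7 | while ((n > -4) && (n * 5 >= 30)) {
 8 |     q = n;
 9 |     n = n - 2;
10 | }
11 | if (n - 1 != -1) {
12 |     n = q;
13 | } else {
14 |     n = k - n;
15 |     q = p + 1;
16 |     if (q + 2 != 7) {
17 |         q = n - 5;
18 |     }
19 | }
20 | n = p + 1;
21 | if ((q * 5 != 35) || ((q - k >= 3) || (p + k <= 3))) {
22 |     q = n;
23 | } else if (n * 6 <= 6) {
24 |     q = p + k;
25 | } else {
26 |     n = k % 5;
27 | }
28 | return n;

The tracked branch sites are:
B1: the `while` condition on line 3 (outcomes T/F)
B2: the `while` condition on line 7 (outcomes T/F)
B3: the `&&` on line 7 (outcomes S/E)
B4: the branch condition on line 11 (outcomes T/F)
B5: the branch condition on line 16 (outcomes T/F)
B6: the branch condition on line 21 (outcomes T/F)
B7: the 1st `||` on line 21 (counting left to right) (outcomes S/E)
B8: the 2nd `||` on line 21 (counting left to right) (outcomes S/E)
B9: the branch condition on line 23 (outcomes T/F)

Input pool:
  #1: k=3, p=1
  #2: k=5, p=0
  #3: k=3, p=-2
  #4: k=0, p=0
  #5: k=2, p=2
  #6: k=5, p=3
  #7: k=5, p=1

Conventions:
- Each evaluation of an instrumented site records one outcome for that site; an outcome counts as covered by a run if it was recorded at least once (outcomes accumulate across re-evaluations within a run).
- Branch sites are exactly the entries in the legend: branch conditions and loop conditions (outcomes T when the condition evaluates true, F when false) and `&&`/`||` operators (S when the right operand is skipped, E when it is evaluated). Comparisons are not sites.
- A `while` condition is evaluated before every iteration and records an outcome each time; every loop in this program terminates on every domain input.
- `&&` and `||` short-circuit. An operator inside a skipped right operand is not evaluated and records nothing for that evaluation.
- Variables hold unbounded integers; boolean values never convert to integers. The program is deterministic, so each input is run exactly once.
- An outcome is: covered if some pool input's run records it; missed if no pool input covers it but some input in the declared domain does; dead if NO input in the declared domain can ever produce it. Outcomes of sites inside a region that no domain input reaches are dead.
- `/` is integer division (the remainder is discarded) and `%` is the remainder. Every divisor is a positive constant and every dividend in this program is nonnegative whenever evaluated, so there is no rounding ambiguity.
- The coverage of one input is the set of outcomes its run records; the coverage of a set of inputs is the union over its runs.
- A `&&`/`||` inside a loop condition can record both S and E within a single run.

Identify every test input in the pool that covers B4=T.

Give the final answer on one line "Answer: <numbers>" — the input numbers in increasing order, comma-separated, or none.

input #1 (k=3, p=1): produces B4=T
input #2 (k=5, p=0): produces B4=T
input #3 (k=3, p=-2): produces B4=T
input #4 (k=0, p=0): does not produce B4=T
input #5 (k=2, p=2): produces B4=T
input #6 (k=5, p=3): produces B4=T
input #7 (k=5, p=1): produces B4=T

Answer: 1, 2, 3, 5, 6, 7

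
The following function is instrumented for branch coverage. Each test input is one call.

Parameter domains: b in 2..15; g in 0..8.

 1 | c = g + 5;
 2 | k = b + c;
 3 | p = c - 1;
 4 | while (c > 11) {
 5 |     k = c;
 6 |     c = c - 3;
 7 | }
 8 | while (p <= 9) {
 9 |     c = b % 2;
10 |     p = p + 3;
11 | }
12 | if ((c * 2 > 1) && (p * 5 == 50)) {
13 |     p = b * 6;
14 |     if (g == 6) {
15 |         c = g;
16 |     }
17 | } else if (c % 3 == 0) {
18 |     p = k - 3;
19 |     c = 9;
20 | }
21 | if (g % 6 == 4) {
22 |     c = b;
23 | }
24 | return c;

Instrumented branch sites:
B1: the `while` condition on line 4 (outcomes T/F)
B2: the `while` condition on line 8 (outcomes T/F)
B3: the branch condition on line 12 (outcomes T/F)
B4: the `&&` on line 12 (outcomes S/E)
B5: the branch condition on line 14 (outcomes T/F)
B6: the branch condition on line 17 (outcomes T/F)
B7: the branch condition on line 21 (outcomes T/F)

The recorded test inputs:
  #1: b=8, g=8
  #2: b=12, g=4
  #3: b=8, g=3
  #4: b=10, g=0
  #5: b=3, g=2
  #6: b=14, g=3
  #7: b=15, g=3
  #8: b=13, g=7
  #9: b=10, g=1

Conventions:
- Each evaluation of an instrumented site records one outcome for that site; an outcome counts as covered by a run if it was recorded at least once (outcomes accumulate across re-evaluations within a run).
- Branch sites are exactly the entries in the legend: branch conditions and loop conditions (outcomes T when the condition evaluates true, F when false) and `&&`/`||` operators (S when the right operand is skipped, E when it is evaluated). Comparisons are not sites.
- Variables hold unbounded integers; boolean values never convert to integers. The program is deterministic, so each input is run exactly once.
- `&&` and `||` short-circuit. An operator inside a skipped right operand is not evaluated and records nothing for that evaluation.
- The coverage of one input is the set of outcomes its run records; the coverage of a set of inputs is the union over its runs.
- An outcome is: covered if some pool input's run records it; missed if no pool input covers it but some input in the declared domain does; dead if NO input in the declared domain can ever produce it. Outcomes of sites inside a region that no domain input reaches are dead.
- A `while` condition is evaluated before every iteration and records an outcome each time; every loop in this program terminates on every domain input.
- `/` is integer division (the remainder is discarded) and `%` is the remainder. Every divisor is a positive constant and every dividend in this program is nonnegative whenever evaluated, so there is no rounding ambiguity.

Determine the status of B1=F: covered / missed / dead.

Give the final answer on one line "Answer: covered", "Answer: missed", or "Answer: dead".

B1=F is recorded by pool input(s) 1, 2, 3, 4, 5, 6, 7, 8, 9 -> covered

Answer: covered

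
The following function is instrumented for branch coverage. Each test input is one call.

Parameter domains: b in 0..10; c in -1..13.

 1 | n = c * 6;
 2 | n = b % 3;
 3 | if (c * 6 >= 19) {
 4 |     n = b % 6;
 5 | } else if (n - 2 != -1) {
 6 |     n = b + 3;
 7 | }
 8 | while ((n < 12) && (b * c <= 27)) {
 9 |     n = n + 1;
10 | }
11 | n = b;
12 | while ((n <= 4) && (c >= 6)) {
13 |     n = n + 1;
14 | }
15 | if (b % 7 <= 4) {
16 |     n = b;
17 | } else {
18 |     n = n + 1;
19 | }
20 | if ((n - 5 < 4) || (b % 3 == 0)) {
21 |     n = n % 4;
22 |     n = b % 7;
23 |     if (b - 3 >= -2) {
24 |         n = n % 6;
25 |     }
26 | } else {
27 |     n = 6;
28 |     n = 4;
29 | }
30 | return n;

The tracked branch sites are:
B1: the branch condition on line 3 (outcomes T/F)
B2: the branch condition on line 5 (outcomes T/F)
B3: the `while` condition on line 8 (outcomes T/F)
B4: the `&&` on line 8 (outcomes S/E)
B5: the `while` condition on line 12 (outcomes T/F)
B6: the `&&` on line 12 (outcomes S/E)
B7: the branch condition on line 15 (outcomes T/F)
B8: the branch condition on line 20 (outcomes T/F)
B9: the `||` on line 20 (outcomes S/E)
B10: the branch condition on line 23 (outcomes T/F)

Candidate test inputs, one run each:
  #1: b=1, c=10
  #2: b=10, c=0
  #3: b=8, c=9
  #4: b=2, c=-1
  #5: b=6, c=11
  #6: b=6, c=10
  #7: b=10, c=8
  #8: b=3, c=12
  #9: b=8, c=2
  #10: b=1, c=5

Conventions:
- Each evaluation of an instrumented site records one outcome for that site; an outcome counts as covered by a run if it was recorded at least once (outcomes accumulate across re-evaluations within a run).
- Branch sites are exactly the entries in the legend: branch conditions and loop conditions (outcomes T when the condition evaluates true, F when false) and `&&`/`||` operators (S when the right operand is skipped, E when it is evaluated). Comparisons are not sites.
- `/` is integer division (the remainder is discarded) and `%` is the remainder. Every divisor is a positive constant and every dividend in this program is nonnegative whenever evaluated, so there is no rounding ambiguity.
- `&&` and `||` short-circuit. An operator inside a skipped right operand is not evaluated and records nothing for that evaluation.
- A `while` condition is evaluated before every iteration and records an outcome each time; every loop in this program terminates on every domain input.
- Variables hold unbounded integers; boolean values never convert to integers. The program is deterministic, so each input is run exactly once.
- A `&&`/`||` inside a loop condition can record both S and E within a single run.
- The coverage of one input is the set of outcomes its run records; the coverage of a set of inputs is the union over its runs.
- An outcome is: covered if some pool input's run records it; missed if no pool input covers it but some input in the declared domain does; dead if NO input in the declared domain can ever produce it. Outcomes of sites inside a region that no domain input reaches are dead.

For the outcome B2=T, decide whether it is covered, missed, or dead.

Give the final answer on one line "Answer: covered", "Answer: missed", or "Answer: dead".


B2=T is recorded by pool input(s) 4, 9 -> covered
Answer: covered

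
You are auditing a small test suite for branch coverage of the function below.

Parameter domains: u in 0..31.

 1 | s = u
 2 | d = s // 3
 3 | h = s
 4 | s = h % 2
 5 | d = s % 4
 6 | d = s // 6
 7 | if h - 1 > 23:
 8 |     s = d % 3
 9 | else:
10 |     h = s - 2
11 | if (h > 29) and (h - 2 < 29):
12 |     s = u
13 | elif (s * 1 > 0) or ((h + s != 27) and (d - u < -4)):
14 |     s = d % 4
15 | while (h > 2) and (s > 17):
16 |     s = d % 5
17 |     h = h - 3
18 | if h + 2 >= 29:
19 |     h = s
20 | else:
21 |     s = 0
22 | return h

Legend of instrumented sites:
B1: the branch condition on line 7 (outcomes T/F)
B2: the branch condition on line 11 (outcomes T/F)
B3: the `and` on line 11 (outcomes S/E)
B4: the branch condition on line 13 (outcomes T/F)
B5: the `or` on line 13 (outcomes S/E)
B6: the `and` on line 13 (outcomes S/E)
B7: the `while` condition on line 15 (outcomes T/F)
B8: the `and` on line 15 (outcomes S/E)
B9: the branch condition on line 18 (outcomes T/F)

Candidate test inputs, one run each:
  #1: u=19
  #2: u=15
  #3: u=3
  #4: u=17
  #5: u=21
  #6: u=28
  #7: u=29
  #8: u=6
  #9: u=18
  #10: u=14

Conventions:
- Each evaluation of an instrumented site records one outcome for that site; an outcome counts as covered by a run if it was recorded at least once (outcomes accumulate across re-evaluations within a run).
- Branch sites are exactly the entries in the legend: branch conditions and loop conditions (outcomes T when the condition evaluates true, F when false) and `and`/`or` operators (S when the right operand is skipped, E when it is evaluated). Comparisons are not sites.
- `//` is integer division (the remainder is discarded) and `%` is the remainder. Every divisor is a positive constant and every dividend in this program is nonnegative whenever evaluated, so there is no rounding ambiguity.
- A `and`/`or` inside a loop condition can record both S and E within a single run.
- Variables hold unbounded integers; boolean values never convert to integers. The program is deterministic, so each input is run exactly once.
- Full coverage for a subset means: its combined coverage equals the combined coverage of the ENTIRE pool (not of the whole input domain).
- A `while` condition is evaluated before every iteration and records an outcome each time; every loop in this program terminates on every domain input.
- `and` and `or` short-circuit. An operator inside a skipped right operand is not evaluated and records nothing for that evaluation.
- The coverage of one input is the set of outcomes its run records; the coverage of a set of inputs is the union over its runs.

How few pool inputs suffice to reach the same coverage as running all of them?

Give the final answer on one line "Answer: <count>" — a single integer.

input #1 (u=19): events B1->F, B3->S, B2->F, B5->S, B4->T, B8->S, B7->F, B9->F; covers B1=F, B2=F, B3=S, B4=T, B5=S, B7=F, B8=S, B9=F
input #2 (u=15): events B1->F, B3->S, B2->F, B5->S, B4->T, B8->S, B7->F, B9->F; covers B1=F, B2=F, B3=S, B4=T, B5=S, B7=F, B8=S, B9=F
input #3 (u=3): events B1->F, B3->S, B2->F, B5->S, B4->T, B8->S, B7->F, B9->F; covers B1=F, B2=F, B3=S, B4=T, B5=S, B7=F, B8=S, B9=F
input #4 (u=17): events B1->F, B3->S, B2->F, B5->S, B4->T, B8->S, B7->F, B9->F; covers B1=F, B2=F, B3=S, B4=T, B5=S, B7=F, B8=S, B9=F
input #5 (u=21): events B1->F, B3->S, B2->F, B5->S, B4->T, B8->S, B7->F, B9->F; covers B1=F, B2=F, B3=S, B4=T, B5=S, B7=F, B8=S, B9=F
input #6 (u=28): events B1->T, B3->S, B2->F, B5->E, B6->E, B4->T, B8->E, B7->F, B9->T; covers B1=T, B2=F, B3=S, B4=T, B5=E, B6=E, B7=F, B8=E, B9=T
input #7 (u=29): events B1->T, B3->S, B2->F, B5->E, B6->E, B4->T, B8->E, B7->F, B9->T; covers B1=T, B2=F, B3=S, B4=T, B5=E, B6=E, B7=F, B8=E, B9=T
input #8 (u=6): events B1->F, B3->S, B2->F, B5->E, B6->E, B4->T, B8->S, B7->F, B9->F; covers B1=F, B2=F, B3=S, B4=T, B5=E, B6=E, B7=F, B8=S, B9=F
input #9 (u=18): events B1->F, B3->S, B2->F, B5->E, B6->E, B4->T, B8->S, B7->F, B9->F; covers B1=F, B2=F, B3=S, B4=T, B5=E, B6=E, B7=F, B8=S, B9=F
input #10 (u=14): events B1->F, B3->S, B2->F, B5->E, B6->E, B4->T, B8->S, B7->F, B9->F; covers B1=F, B2=F, B3=S, B4=T, B5=E, B6=E, B7=F, B8=S, B9=F
the full pool covers 13 outcomes: B1=T, B1=F, B2=F, B3=S, B4=T, B5=S, B5=E, B6=E, B7=F, B8=S, B8=E, B9=T, B9=F
checked all size-1 subsets: none covers 13 outcomes (max 9/13)
inputs {1, 6} (size 2) cover everything; no size-2 subset with a lexicographically smaller index list covers all 13

Answer: 2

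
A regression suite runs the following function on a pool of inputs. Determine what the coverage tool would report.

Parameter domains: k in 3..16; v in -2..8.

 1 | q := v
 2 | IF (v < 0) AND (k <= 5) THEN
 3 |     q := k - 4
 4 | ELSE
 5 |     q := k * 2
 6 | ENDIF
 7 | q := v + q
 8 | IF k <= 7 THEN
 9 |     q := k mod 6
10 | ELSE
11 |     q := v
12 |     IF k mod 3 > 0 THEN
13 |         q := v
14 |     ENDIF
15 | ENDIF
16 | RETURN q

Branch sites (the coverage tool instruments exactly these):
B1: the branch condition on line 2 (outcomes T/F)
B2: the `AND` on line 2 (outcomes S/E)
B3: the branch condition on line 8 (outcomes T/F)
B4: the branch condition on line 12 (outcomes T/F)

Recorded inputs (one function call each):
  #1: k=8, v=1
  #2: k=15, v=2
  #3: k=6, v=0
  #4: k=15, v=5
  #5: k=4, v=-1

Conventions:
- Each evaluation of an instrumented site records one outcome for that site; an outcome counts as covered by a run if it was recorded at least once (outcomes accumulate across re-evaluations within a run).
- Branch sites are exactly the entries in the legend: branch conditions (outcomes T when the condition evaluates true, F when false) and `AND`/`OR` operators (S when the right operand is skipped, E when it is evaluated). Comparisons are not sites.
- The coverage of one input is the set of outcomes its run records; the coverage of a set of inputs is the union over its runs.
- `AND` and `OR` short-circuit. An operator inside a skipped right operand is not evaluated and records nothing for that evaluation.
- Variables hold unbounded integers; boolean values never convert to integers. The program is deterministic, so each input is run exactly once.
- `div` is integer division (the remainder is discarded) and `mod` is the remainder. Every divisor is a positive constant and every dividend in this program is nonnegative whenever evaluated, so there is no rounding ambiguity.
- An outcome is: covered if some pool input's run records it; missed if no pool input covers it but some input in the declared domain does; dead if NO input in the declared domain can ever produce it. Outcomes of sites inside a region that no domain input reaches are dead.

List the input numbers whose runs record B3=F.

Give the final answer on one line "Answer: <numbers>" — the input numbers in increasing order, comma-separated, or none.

input #1 (k=8, v=1): produces B3=F
input #2 (k=15, v=2): produces B3=F
input #3 (k=6, v=0): does not produce B3=F
input #4 (k=15, v=5): produces B3=F
input #5 (k=4, v=-1): does not produce B3=F

Answer: 1, 2, 4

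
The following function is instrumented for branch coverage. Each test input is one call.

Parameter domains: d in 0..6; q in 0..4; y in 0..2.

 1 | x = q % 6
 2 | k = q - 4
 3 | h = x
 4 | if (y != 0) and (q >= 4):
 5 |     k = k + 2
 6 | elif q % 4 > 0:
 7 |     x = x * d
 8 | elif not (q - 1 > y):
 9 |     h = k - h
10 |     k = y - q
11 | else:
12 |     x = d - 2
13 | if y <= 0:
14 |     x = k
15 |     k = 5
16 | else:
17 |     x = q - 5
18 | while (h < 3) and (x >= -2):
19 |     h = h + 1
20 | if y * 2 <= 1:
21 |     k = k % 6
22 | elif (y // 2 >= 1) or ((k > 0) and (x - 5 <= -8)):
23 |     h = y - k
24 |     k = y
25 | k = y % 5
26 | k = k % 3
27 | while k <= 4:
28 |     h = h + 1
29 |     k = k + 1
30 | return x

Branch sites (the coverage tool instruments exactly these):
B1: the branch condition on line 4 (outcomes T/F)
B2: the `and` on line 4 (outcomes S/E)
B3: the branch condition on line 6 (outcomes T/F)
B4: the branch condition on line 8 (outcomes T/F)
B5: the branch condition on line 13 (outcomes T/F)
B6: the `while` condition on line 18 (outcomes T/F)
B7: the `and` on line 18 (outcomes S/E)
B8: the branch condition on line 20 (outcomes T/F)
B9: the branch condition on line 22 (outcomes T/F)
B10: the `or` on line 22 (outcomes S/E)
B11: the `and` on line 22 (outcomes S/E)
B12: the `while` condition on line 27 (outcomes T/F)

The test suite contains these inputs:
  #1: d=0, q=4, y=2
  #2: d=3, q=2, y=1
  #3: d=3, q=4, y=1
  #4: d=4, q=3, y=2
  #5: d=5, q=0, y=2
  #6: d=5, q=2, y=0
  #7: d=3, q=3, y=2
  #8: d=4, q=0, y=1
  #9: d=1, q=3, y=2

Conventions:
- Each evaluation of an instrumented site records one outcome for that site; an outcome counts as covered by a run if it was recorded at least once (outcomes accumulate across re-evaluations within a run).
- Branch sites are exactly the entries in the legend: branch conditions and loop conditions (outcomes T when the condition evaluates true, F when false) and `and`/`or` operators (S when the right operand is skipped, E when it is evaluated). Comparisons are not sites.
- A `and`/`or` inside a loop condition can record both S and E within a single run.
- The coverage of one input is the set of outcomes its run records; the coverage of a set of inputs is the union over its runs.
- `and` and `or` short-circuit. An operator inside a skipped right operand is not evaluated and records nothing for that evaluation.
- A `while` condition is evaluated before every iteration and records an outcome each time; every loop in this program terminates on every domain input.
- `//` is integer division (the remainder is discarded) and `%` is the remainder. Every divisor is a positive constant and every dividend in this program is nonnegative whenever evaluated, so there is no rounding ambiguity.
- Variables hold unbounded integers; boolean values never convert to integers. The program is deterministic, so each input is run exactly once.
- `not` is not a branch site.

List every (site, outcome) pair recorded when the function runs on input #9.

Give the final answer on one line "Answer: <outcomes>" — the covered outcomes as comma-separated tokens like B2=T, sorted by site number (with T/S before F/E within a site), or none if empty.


Event log for input #9 (d=1, q=3, y=2):
  B2->E, B1->F, B3->T, B5->F, B7->S, B6->F, B8->F, B10->S, B9->T, B12->T
  B12->T, B12->T, B12->F
as a set, this run covers: B1=F, B2=E, B3=T, B5=F, B6=F, B7=S, B8=F, B9=T, B10=S, B12=T, B12=F
Answer: B1=F, B2=E, B3=T, B5=F, B6=F, B7=S, B8=F, B9=T, B10=S, B12=T, B12=F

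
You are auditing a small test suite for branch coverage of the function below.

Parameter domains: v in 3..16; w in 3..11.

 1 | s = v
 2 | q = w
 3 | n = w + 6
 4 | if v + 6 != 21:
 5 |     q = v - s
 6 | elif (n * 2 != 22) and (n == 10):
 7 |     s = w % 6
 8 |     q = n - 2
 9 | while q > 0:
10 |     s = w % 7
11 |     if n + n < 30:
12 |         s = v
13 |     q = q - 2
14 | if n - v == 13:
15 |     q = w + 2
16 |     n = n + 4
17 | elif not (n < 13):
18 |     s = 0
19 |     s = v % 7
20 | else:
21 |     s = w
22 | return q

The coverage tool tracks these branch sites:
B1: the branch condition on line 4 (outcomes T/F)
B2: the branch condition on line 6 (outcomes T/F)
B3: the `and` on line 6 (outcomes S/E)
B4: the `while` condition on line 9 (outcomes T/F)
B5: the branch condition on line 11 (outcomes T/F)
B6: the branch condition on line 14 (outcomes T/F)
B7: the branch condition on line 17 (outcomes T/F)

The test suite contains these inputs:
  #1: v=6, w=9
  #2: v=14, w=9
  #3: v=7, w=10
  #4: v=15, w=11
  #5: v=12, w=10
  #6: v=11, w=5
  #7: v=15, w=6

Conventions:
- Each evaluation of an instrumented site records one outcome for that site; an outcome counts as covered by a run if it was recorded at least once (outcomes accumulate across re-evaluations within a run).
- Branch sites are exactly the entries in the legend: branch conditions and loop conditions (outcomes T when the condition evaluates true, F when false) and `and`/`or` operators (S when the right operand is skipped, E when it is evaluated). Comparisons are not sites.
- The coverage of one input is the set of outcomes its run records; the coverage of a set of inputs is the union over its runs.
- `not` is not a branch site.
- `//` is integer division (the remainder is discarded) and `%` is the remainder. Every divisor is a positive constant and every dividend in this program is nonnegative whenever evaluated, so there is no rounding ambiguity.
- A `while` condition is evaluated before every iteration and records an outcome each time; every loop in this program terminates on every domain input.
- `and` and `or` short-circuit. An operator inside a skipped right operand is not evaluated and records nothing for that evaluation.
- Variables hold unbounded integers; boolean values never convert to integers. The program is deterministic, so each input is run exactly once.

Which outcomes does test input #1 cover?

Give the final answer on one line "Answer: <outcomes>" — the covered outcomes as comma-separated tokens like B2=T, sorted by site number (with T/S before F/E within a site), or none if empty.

Event log for input #1 (v=6, w=9):
  B1->T, B4->F, B6->F, B7->T
distinct outcomes covered: B1=T, B4=F, B6=F, B7=T

Answer: B1=T, B4=F, B6=F, B7=T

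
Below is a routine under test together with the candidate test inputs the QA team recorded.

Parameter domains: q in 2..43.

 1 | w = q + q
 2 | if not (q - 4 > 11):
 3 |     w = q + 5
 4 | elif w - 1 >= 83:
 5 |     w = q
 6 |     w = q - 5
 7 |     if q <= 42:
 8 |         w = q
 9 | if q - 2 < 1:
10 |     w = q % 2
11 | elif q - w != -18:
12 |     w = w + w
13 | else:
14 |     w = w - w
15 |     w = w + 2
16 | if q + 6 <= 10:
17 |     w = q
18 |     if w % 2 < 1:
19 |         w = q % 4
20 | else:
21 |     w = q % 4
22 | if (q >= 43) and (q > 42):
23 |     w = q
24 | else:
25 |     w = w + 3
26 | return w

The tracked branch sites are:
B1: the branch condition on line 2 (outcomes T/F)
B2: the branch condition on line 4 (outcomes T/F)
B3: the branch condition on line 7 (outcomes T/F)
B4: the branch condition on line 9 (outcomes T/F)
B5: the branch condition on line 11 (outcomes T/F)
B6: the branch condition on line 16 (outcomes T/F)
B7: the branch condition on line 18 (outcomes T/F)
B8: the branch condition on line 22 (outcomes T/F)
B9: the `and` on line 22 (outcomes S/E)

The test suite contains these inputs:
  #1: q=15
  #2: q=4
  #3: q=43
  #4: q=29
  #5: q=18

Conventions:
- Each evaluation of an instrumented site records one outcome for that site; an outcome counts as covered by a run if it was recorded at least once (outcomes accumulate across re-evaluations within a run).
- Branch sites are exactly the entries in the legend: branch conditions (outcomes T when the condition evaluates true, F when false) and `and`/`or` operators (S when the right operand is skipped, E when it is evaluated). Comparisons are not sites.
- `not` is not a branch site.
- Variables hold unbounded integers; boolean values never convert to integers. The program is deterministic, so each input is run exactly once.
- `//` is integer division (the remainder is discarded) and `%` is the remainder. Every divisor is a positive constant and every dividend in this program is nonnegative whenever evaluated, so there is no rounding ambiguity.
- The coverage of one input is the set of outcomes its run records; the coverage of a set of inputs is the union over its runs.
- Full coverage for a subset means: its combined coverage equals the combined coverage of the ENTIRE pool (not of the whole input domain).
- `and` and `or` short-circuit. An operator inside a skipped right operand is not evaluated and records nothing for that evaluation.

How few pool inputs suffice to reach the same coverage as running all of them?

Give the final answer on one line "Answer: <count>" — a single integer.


input #1, q=15: events B1->T, B4->F, B5->T, B6->F, B9->S, B8->F; outcomes B1=T, B4=F, B5=T, B6=F, B8=F, B9=S
input #2, q=4: events B1->T, B4->F, B5->T, B6->T, B7->T, B9->S, B8->F; outcomes B1=T, B4=F, B5=T, B6=T, B7=T, B8=F, B9=S
input #3, q=43: events B1->F, B2->T, B3->F, B4->F, B5->T, B6->F, B9->E, B8->T; outcomes B1=F, B2=T, B3=F, B4=F, B5=T, B6=F, B8=T, B9=E
input #4, q=29: events B1->F, B2->F, B4->F, B5->T, B6->F, B9->S, B8->F; outcomes B1=F, B2=F, B4=F, B5=T, B6=F, B8=F, B9=S
input #5, q=18: events B1->F, B2->F, B4->F, B5->F, B6->F, B9->S, B8->F; outcomes B1=F, B2=F, B4=F, B5=F, B6=F, B8=F, B9=S
together the pool reaches 15 outcomes: B1=T, B1=F, B2=T, B2=F, B3=F, B4=F, B5=T, B5=F, B6=T, B6=F, B7=T, B8=T, B8=F, B9=S, B9=E
no size-1 subset reaches all 15 outcomes (best union: 8/15)
no size-2 subset reaches all 15 outcomes (best union: 13/15)
size 3: inputs {2, 3, 5} cover all 15 outcomes, and no lexicographically smaller subset of this size does
Answer: 3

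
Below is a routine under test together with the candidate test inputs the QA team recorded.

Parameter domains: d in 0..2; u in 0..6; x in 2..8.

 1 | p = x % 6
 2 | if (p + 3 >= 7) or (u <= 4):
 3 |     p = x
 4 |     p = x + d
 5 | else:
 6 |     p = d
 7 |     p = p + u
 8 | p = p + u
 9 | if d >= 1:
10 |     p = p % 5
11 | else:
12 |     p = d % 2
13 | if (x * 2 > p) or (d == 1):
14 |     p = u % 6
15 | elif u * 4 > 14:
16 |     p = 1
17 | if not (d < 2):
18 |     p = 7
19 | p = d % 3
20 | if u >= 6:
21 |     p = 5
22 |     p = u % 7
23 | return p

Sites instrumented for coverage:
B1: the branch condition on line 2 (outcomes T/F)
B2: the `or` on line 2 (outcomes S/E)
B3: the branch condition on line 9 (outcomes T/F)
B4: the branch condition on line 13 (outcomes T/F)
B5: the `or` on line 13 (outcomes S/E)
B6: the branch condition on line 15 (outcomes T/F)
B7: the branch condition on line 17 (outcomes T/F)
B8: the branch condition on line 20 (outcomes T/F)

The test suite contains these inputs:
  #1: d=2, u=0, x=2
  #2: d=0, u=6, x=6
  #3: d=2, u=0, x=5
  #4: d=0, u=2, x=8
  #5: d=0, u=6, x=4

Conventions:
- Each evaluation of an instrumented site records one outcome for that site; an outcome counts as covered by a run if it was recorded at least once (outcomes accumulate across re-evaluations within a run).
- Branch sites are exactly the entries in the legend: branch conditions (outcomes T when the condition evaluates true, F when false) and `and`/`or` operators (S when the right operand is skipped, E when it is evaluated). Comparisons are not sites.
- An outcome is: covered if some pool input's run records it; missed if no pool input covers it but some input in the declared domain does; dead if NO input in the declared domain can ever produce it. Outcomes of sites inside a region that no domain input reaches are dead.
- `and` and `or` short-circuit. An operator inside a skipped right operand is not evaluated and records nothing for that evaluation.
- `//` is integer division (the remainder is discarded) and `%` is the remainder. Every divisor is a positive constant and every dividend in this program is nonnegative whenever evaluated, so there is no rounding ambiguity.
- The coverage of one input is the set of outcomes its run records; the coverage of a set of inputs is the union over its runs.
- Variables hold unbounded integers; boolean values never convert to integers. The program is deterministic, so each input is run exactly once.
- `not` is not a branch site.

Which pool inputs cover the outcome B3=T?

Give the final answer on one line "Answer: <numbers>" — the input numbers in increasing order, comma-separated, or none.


input #1 (d=2, u=0, x=2): produces B3=T
input #2 (d=0, u=6, x=6): does not produce B3=T
input #3 (d=2, u=0, x=5): produces B3=T
input #4 (d=0, u=2, x=8): does not produce B3=T
input #5 (d=0, u=6, x=4): does not produce B3=T
Answer: 1, 3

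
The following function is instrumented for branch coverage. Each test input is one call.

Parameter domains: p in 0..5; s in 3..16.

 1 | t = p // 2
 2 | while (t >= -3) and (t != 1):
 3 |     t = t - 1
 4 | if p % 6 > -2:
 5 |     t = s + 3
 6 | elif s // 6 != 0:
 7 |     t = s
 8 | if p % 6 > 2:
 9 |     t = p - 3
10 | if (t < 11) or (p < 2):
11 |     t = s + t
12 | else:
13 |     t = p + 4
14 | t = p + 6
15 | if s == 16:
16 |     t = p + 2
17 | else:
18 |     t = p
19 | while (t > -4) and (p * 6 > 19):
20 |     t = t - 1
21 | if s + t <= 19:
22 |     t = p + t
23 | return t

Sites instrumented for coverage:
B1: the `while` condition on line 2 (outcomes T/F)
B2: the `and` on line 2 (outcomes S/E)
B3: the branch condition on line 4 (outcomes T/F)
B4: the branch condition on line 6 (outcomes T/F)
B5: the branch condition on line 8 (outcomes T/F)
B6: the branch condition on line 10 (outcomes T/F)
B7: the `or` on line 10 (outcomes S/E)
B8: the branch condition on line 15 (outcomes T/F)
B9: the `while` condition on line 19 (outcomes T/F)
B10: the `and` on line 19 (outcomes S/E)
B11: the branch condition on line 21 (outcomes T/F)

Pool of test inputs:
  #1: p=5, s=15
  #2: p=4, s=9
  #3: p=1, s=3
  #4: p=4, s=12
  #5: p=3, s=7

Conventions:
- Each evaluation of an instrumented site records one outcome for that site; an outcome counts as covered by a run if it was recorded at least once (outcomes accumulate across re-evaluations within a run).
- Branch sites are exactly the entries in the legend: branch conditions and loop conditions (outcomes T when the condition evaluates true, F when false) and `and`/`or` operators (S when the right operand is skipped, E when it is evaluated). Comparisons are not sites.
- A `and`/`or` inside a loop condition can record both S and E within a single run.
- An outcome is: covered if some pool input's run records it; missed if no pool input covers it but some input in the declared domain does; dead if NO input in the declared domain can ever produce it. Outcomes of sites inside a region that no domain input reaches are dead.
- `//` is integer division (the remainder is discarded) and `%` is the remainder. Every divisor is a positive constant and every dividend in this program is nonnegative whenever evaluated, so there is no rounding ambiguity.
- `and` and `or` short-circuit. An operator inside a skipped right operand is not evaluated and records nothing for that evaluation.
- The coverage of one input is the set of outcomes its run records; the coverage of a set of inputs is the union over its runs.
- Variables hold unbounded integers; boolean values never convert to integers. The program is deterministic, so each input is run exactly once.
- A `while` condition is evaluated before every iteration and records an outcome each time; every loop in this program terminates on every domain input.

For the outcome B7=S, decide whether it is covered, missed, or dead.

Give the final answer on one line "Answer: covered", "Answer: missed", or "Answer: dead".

B7=S is recorded by pool input(s) 1, 2, 3, 4, 5 -> covered

Answer: covered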